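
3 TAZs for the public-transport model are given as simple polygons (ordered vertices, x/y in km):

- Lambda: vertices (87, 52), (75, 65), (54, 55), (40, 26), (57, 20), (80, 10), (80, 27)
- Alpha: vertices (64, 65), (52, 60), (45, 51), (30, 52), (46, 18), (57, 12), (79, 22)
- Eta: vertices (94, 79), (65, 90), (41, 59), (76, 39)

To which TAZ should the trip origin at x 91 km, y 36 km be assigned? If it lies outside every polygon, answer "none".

none

Cast a ray rightward from (91, 36). For each polygon, the edges (by vertex number in listed order) whose endpoints lie on opposite sides of y = 36, where each meets that height, and whether that is right or left of the point:
Lambda: 3–4 at x≈44.8 (left), 7–1 at x≈82.5 (left) → 0 crossings.
Alpha: 4–5 at x≈37.5 (left), 7–1 at x≈74.1 (left) → 0 crossings.
Eta: no edge straddles that height → 0 crossings.
All counts are even, so the point lies outside every listed polygon.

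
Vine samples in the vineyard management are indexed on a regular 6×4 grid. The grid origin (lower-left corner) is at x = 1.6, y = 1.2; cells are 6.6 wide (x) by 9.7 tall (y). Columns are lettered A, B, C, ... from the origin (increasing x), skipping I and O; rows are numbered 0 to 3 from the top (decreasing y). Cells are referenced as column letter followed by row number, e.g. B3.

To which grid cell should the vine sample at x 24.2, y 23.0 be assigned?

Column index: ⌊(24.2 − 1.6) / 6.6⌋ = ⌊3.424⌋ = 3 → column D
Row offset from origin: ⌊(23.0 − 1.2) / 9.7⌋ = ⌊2.247⌋ = 2 → row 1 (counted from top)

D1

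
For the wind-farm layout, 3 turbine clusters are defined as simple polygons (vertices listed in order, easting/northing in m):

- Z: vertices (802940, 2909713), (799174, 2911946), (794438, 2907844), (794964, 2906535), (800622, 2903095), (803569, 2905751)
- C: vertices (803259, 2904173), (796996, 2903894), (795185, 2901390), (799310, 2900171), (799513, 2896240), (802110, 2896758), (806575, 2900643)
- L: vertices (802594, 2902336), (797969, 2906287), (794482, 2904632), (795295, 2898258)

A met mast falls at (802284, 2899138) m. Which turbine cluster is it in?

Cast a ray rightward from (802284, 2899138). For each polygon, the edges (by vertex number in listed order) whose endpoints lie on opposite sides of northing = 2899138, where each meets that height, and whether that is right or left of the point:
Z: no edge straddles that height → 0 crossings.
C: 4–5 at easting≈799363.3 (left), 6–7 at easting≈804845.3 (right) → 1 crossing.
L: 3–4 at easting≈795182.8 (left), 4–1 at easting≈796870.1 (left) → 0 crossings.
Only C has an odd count, so the point is inside C.

C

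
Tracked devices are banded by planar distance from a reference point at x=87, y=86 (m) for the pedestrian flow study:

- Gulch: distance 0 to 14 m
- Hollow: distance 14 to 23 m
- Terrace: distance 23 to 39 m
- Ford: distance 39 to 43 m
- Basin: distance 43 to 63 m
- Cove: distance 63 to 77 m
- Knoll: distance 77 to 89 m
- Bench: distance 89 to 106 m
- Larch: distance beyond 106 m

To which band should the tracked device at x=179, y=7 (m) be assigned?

Distance = √((179−87)² + (7−86)²) = √(8464.000 + 6241.000) = 121.264 m.
106 ≤ 121.264 < ∞ → Larch.

Larch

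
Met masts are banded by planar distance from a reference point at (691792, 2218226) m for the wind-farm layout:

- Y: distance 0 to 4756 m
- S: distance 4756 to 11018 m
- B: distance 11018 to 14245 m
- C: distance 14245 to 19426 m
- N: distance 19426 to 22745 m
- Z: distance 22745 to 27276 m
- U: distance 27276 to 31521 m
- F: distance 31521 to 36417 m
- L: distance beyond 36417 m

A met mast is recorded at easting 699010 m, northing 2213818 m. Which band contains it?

Distance = √((699010−691792)² + (2213818−2218226)²) = √(52099524.000 + 19430464.000) = 8457.540 m.
4756 ≤ 8457.540 < 11018 → S.

S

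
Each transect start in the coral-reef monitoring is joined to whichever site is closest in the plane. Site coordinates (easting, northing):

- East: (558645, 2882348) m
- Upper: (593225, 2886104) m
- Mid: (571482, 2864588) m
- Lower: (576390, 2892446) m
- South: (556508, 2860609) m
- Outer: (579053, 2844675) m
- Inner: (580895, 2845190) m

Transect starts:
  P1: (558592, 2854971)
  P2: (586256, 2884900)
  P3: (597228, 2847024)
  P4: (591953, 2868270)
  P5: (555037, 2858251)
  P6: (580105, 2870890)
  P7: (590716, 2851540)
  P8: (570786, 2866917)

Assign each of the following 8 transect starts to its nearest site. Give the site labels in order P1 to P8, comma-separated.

P1 → South (d²=36130100.00)
P2 → Upper (d²=50016577.00)
P3 → Inner (d²=270130445.00)
P4 → Upper (d²=319669540.00)
P5 → South (d²=7724005.00)
P6 → Mid (d²=114071333.00)
P7 → Inner (d²=136774541.00)
P8 → Mid (d²=5908657.00)

South, Upper, Inner, Upper, South, Mid, Inner, Mid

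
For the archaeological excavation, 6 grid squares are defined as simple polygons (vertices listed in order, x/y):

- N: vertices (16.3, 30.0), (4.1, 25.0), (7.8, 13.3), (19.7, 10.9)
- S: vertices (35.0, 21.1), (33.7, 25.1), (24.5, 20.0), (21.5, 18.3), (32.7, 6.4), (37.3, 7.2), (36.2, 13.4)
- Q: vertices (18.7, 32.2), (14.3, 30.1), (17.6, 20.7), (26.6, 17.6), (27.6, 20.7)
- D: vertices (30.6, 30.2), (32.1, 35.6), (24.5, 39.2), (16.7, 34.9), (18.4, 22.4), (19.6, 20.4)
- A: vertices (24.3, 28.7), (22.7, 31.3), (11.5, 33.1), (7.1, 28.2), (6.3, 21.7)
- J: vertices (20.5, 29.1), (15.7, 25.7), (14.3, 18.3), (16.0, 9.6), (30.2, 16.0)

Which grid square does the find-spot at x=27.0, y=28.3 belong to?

D

Cast a ray rightward from (27.0, 28.3). For each polygon, the edges (by vertex number in listed order) whose endpoints lie on opposite sides of y = 28.3, where each meets that height, and whether that is right or left of the point:
N: 1–2 at x≈12.15 (left), 4–1 at x≈16.60 (left) → 0 crossings.
S: no edge straddles that height → 0 crossings.
Q: 2–3 at x≈14.93 (left), 5–1 at x≈21.72 (left) → 0 crossings.
D: 4–5 at x≈17.60 (left), 6–1 at x≈28.47 (right) → 1 crossing.
A: 3–4 at x≈7.19 (left), 5–1 at x≈23.27 (left) → 0 crossings.
J: 1–2 at x≈19.37 (left), 5–1 at x≈21.09 (left) → 0 crossings.
Only D has an odd count, so the point is inside D.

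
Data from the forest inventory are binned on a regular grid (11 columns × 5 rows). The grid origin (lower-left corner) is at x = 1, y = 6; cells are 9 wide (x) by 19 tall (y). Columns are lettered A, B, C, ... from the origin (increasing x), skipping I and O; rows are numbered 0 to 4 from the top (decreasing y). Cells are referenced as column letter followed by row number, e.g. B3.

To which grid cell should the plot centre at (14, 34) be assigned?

B3

Column index: ⌊(14 − 1) / 9⌋ = ⌊1.444⌋ = 1 → column B
Row offset from origin: ⌊(34 − 6) / 19⌋ = ⌊1.474⌋ = 1 → row 3 (counted from top)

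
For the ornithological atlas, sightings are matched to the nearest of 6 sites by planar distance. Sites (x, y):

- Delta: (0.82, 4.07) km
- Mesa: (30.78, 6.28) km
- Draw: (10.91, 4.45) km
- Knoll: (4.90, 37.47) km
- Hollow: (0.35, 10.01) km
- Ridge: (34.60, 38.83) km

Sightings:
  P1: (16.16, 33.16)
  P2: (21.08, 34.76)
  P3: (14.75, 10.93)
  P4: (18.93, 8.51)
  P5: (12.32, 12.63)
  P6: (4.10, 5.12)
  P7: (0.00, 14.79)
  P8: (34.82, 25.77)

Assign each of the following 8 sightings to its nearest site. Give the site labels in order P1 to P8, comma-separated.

Knoll, Ridge, Draw, Draw, Draw, Delta, Hollow, Ridge

P1 → Knoll (d²=145.36)
P2 → Ridge (d²=199.36)
P3 → Draw (d²=56.74)
P4 → Draw (d²=80.80)
P5 → Draw (d²=68.90)
P6 → Delta (d²=11.86)
P7 → Hollow (d²=22.97)
P8 → Ridge (d²=170.61)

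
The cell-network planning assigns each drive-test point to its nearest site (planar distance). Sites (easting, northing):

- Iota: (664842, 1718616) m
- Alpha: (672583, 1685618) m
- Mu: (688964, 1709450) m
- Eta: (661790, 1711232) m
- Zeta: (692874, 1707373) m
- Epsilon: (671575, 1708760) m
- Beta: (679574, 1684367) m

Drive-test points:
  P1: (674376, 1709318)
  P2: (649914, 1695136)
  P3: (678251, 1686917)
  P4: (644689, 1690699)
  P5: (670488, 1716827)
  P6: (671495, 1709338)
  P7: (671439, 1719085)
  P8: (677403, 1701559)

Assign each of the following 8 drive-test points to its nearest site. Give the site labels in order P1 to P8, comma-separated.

Epsilon, Eta, Beta, Eta, Iota, Epsilon, Iota, Epsilon

P1 → Epsilon (d²=8156965.00)
P2 → Eta (d²=400120592.00)
P3 → Beta (d²=8252829.00)
P4 → Eta (d²=714048290.00)
P5 → Iota (d²=35077837.00)
P6 → Epsilon (d²=340484.00)
P7 → Iota (d²=43740370.00)
P8 → Epsilon (d²=85819985.00)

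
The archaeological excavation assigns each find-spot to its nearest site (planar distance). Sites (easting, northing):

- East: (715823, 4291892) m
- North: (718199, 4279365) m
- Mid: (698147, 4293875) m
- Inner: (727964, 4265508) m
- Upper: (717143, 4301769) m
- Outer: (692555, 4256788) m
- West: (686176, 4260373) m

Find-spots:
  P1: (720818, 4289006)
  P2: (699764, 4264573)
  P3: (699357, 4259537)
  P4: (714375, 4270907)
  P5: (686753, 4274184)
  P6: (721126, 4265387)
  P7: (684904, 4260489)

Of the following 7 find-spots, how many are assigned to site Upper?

P1 → East
P2 → Outer
P3 → Outer
P4 → North
P5 → West
P6 → Inner
P7 → West
0 of the 7 go to Upper.

0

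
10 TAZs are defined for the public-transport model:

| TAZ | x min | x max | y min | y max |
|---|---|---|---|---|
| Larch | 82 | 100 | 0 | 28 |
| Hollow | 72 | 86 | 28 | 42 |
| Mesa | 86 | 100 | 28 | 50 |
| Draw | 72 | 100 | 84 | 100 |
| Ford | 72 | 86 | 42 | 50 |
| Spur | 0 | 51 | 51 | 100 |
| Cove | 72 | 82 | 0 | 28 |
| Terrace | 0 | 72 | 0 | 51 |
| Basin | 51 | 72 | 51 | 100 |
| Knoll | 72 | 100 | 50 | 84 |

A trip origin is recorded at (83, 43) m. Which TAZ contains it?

The point has x = 83 and y = 43.
Only Ford satisfies 72 ≤ x ≤ 86 and 42 ≤ y ≤ 50.

Ford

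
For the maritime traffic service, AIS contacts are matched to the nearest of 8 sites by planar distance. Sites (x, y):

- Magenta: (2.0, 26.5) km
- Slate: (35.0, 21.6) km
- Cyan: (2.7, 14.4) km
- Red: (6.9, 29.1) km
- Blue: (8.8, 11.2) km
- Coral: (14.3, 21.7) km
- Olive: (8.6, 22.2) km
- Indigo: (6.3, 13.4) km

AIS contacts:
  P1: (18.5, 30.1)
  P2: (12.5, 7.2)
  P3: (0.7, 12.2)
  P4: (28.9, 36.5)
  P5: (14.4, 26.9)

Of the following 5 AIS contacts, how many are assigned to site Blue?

1

P1 → Coral
P2 → Blue
P3 → Cyan
P4 → Slate
P5 → Coral
1 of the 5 goes to Blue.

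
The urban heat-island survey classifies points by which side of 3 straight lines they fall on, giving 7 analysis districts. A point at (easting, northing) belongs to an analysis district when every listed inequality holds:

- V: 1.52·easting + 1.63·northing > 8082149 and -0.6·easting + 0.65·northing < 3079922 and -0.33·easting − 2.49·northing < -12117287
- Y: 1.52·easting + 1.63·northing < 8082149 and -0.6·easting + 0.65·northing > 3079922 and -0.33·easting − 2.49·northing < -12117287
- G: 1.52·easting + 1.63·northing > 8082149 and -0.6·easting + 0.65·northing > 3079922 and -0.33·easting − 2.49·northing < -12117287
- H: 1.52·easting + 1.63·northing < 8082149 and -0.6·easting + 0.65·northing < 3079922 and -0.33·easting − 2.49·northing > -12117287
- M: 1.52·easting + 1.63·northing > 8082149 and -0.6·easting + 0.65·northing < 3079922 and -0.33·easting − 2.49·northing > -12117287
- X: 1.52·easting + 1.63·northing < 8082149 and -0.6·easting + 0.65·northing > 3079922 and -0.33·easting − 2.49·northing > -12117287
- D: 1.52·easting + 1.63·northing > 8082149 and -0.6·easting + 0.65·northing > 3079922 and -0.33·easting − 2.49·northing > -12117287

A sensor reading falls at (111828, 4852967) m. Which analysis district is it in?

1.52·111828 + 1.63·4852967 = 8080314.770, which is < 8082149
-0.6·111828 + 0.65·4852967 = 3087331.750, which is > 3079922
-0.33·111828 − 2.49·4852967 = -12120791.070, which is < -12117287
This sign pattern matches Y.

Y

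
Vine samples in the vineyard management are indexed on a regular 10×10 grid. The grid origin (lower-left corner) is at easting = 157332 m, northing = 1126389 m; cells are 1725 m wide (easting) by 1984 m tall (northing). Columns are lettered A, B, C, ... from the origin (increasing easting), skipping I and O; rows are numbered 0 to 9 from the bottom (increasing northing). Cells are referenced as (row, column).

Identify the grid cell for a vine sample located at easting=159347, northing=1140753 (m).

(7, B)

Column index: ⌊(159347 − 157332) / 1725⌋ = ⌊1.168⌋ = 1 → column B
Row offset from origin: ⌊(1140753 − 1126389) / 1984⌋ = ⌊7.240⌋ = 7 → row 7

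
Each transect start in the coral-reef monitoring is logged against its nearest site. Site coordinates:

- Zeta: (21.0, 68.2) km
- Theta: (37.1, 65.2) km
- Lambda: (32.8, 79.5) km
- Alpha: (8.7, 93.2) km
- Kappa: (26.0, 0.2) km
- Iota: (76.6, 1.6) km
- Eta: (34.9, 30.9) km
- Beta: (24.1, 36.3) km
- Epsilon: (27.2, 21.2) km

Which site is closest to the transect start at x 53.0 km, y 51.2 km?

Theta

Squared distances to each site:
Zeta: 1313.000; Theta: 448.810; Lambda: 1208.930; Alpha: 3726.490; Kappa: 3330.000; Iota: 3017.120; Eta: 739.700; Beta: 1057.220; Epsilon: 1565.640.
Minimum at Theta.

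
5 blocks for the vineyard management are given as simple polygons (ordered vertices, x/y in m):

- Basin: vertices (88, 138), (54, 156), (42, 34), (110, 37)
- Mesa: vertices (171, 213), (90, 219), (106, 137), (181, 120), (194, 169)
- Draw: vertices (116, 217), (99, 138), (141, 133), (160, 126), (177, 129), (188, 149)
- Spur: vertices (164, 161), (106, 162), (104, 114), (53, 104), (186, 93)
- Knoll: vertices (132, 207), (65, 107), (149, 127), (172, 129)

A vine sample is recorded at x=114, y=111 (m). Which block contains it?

Spur

Cast a ray rightward from (114, 111). For each polygon, the edges (by vertex number in listed order) whose endpoints lie on opposite sides of y = 111, where each meets that height, and whether that is right or left of the point:
Basin: 2–3 at x≈49.6 (left), 4–1 at x≈93.9 (left) → 0 crossings.
Mesa: no edge straddles that height → 0 crossings.
Draw: no edge straddles that height → 0 crossings.
Spur: 3–4 at x≈88.7 (left), 5–1 at x≈180.2 (right) → 1 crossing.
Knoll: 1–2 at x≈67.7 (left), 2–3 at x≈81.8 (left) → 0 crossings.
Only Spur has an odd count, so the point is inside Spur.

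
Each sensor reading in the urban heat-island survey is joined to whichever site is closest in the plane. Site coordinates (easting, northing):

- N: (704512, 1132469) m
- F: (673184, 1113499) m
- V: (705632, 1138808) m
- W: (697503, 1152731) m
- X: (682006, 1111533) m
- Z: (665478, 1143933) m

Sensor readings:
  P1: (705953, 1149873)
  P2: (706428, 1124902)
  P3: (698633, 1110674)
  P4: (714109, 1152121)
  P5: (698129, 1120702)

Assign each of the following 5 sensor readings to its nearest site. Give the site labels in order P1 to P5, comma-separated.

P1 → W (d²=79570664.00)
P2 → N (d²=60930545.00)
P3 → X (d²=277195010.00)
P4 → V (d²=249095498.00)
P5 → N (d²=179204978.00)

W, N, X, V, N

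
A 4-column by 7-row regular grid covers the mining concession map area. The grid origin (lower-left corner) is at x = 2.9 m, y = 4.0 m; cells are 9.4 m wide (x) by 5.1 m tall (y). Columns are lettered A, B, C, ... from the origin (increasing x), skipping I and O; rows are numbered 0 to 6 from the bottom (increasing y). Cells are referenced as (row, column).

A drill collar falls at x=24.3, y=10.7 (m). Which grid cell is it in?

(1, C)

Column index: ⌊(24.3 − 2.9) / 9.4⌋ = ⌊2.277⌋ = 2 → column C
Row offset from origin: ⌊(10.7 − 4.0) / 5.1⌋ = ⌊1.314⌋ = 1 → row 1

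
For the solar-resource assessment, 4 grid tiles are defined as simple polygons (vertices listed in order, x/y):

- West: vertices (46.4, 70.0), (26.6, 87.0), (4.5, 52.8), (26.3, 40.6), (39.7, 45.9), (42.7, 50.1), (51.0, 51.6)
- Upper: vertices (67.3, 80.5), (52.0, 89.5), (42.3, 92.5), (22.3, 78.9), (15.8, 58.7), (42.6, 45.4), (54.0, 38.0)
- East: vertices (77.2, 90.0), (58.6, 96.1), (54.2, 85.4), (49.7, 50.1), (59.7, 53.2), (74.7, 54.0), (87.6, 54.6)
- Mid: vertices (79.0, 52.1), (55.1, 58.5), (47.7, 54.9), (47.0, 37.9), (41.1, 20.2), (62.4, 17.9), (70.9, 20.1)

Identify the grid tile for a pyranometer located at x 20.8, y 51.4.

West

Cast a ray rightward from (20.8, 51.4). For each polygon, the edges (by vertex number in listed order) whose endpoints lie on opposite sides of y = 51.4, where each meets that height, and whether that is right or left of the point:
West: 3–4 at x≈7.00 (left), 6–7 at x≈49.89 (right) → 1 crossing.
Upper: 5–6 at x≈30.51 (right), 7–1 at x≈58.19 (right) → 2 crossings.
East: 3–4 at x≈49.87 (right), 4–5 at x≈53.89 (right) → 2 crossings.
Mid: 3–4 at x≈47.56 (right), 7–1 at x≈78.82 (right) → 2 crossings.
Only West has an odd count, so the point is inside West.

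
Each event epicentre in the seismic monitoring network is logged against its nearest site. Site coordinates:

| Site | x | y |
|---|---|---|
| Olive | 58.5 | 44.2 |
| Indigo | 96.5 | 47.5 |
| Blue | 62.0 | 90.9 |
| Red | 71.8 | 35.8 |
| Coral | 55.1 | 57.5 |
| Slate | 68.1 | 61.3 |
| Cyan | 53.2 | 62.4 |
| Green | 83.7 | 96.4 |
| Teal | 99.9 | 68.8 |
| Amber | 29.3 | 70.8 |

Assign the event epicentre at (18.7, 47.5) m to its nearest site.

Squared distances to each site:
Olive: 1594.930; Indigo: 6052.840; Blue: 3758.450; Red: 2956.500; Coral: 1424.960; Slate: 2630.800; Cyan: 1412.260; Green: 6616.210; Teal: 7047.130; Amber: 655.250.
Minimum at Amber.

Amber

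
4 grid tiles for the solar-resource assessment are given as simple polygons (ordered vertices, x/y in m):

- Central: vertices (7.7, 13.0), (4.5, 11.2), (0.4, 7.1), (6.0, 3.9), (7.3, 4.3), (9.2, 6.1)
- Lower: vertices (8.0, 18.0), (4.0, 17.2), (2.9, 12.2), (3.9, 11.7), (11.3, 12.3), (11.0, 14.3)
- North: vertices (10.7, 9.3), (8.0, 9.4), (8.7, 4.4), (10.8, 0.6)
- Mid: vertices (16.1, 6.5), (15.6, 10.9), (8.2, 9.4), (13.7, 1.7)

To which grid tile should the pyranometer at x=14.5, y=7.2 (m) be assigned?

Cast a ray rightward from (14.5, 7.2). For each polygon, the edges (by vertex number in listed order) whose endpoints lie on opposite sides of y = 7.2, where each meets that height, and whether that is right or left of the point:
Central: 2–3 at x≈0.50 (left), 6–1 at x≈8.96 (left) → 0 crossings.
Lower: no edge straddles that height → 0 crossings.
North: 2–3 at x≈8.31 (left), 4–1 at x≈10.72 (left) → 0 crossings.
Mid: 1–2 at x≈16.02 (right), 3–4 at x≈9.77 (left) → 1 crossing.
Only Mid has an odd count, so the point is inside Mid.

Mid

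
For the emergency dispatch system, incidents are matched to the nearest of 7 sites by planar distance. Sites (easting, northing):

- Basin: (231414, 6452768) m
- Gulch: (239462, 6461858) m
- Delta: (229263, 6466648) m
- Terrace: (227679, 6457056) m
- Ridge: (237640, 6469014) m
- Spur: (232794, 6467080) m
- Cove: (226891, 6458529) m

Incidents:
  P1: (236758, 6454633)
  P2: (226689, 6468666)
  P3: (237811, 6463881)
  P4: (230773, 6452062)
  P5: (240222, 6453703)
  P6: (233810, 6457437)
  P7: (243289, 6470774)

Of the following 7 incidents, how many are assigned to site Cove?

0

P1 → Basin
P2 → Delta
P3 → Gulch
P4 → Basin
P5 → Gulch
P6 → Basin
P7 → Ridge
0 of the 7 go to Cove.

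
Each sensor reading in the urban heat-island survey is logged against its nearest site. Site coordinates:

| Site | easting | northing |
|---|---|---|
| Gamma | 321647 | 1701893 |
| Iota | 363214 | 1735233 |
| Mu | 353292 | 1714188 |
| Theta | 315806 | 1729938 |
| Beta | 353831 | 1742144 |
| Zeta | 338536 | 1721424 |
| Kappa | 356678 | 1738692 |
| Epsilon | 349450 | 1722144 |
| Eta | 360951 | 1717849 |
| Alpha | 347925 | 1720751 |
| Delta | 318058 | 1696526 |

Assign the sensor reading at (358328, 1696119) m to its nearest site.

Mu

Squared distances to each site:
Gamma: 1378834837.000; Iota: 1553777992.000; Mu: 351850057.000; Theta: 2951845245.000; Beta: 2138523634.000; Zeta: 1032066289.000; Kappa: 1815182829.000; Epsilon: 756119509.000; Eta: 479073029.000; Alpha: 714957833.000; Delta: 1621838549.000.
Minimum at Mu.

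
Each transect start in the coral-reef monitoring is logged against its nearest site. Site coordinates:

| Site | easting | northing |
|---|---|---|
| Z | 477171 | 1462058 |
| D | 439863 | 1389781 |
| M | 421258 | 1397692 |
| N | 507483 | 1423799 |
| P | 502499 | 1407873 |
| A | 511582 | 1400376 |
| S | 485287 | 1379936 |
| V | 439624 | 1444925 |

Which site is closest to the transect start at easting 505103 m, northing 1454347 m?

Squared distances to each site:
Z: 839656145.000; D: 8425025956.000; M: 10239773050.000; N: 938844704.000; P: 2166613492.000; A: 2954846282.000; S: 5929670777.000; V: 4376273525.000.
Minimum at Z.

Z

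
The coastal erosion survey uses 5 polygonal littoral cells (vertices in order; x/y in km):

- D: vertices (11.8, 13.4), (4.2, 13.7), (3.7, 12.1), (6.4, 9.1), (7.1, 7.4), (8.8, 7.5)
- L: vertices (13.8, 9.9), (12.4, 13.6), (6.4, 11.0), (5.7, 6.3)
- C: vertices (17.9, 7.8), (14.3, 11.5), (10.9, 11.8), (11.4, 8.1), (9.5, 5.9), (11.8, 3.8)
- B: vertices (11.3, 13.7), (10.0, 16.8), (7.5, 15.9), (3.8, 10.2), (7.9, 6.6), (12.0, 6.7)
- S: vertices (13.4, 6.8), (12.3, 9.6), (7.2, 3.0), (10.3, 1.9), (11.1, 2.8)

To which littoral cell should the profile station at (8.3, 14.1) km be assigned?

B

Cast a ray rightward from (8.3, 14.1). For each polygon, the edges (by vertex number in listed order) whose endpoints lie on opposite sides of y = 14.1, where each meets that height, and whether that is right or left of the point:
D: no edge straddles that height → 0 crossings.
L: no edge straddles that height → 0 crossings.
C: no edge straddles that height → 0 crossings.
B: 1–2 at x≈11.13 (right), 3–4 at x≈6.33 (left) → 1 crossing.
S: no edge straddles that height → 0 crossings.
Only B has an odd count, so the point is inside B.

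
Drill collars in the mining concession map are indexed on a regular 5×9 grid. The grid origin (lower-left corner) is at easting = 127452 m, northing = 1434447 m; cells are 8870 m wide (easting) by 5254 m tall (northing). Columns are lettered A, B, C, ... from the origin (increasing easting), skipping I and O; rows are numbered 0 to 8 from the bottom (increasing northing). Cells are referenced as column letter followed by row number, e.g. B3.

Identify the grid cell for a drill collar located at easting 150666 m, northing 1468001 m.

Column index: ⌊(150666 − 127452) / 8870⌋ = ⌊2.617⌋ = 2 → column C
Row offset from origin: ⌊(1468001 − 1434447) / 5254⌋ = ⌊6.386⌋ = 6 → row 6

C6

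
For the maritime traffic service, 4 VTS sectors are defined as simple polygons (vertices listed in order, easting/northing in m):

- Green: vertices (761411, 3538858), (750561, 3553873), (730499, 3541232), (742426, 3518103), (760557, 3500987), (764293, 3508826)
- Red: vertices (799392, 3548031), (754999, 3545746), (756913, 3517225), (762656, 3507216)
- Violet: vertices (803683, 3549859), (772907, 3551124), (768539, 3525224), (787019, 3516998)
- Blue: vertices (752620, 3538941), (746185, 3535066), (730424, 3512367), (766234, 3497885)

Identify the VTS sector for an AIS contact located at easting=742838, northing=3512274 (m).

Blue

Cast a ray rightward from (742838, 3512274). For each polygon, the edges (by vertex number in listed order) whose endpoints lie on opposite sides of northing = 3512274, where each meets that height, and whether that is right or left of the point:
Green: 4–5 at easting≈748600.7 (right), 6–1 at easting≈763962.1 (right) → 2 crossings.
Red: 3–4 at easting≈759753.8 (right), 4–1 at easting≈767208.5 (right) → 2 crossings.
Violet: no edge straddles that height → 0 crossings.
Blue: 3–4 at easting≈730654.0 (left), 4–1 at easting≈761462.7 (right) → 1 crossing.
Only Blue has an odd count, so the point is inside Blue.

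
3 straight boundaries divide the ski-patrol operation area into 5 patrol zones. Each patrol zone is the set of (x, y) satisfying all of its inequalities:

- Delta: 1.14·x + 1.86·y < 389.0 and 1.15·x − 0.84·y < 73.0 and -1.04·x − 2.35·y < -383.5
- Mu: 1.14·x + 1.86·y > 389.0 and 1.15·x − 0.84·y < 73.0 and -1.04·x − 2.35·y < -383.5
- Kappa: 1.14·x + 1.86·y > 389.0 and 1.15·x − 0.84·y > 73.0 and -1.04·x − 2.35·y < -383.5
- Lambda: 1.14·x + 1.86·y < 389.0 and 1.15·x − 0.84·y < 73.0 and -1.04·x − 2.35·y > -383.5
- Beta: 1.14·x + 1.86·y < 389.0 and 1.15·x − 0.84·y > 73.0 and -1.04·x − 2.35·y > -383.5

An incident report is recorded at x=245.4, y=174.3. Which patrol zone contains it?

Kappa

1.14·245.4 + 1.86·174.3 = 603.954, which is > 389.0
1.15·245.4 − 0.84·174.3 = 135.798, which is > 73.0
-1.04·245.4 − 2.35·174.3 = -664.821, which is < -383.5
This sign pattern matches Kappa.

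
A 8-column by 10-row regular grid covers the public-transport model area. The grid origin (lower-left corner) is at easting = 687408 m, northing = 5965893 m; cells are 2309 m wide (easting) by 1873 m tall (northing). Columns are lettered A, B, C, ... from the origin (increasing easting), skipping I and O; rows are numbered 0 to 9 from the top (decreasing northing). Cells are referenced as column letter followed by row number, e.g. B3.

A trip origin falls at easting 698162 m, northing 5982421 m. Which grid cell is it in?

E1

Column index: ⌊(698162 − 687408) / 2309⌋ = ⌊4.657⌋ = 4 → column E
Row offset from origin: ⌊(5982421 − 5965893) / 1873⌋ = ⌊8.824⌋ = 8 → row 1 (counted from top)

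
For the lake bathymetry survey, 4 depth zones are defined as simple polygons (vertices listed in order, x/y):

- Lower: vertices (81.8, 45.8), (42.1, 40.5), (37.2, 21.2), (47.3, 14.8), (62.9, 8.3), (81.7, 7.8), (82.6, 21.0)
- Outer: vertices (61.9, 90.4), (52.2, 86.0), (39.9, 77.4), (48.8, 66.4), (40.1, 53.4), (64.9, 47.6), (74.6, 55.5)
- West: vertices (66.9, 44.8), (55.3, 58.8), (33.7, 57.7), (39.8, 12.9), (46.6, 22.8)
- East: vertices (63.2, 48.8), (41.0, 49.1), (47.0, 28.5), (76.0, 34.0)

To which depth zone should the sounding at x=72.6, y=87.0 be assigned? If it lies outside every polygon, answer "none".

none

Cast a ray rightward from (72.6, 87.0). For each polygon, the edges (by vertex number in listed order) whose endpoints lie on opposite sides of y = 87.0, where each meets that height, and whether that is right or left of the point:
Lower: no edge straddles that height → 0 crossings.
Outer: 1–2 at x≈54.40 (left), 7–1 at x≈63.14 (left) → 0 crossings.
West: no edge straddles that height → 0 crossings.
East: no edge straddles that height → 0 crossings.
All counts are even, so the point lies outside every listed polygon.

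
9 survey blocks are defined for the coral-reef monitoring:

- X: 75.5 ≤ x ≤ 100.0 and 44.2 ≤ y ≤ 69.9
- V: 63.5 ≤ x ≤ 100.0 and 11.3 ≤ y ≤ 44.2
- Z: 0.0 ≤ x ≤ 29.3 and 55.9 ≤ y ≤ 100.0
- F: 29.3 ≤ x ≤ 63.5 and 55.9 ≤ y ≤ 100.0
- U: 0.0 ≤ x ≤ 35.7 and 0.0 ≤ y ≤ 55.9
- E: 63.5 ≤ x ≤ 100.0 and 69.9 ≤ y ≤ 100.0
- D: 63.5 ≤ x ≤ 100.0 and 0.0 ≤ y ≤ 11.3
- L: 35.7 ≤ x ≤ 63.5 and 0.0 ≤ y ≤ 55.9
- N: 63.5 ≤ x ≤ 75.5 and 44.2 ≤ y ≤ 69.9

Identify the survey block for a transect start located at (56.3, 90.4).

The point has x = 56.3 and y = 90.4.
Only F satisfies 29.3 ≤ x ≤ 63.5 and 55.9 ≤ y ≤ 100.0.

F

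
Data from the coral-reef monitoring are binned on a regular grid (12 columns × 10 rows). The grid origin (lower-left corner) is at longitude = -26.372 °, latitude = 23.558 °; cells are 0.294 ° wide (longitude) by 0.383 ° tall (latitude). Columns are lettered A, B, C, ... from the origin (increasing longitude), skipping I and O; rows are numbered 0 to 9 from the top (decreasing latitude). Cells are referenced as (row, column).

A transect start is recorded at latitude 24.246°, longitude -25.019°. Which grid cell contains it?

(8, E)

Column index: ⌊(-25.019 − -26.372) / 0.294⌋ = ⌊4.602⌋ = 4 → column E
Row offset from origin: ⌊(24.246 − 23.558) / 0.383⌋ = ⌊1.796⌋ = 1 → row 8 (counted from top)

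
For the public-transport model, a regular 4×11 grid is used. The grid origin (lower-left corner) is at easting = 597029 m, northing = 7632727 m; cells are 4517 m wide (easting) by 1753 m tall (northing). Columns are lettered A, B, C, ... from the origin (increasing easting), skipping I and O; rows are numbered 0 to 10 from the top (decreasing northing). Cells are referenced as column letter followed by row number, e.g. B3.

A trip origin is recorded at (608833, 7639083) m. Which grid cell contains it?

C7

Column index: ⌊(608833 − 597029) / 4517⌋ = ⌊2.613⌋ = 2 → column C
Row offset from origin: ⌊(7639083 − 7632727) / 1753⌋ = ⌊3.626⌋ = 3 → row 7 (counted from top)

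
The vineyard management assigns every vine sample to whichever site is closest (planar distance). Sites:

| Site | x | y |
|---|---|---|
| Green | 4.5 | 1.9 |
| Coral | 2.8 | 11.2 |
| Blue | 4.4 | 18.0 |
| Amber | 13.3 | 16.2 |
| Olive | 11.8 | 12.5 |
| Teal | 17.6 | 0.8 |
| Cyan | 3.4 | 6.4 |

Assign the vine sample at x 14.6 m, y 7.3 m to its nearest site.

Squared distances to each site:
Green: 131.170; Coral: 154.450; Blue: 218.530; Amber: 80.900; Olive: 34.880; Teal: 51.250; Cyan: 126.250.
Minimum at Olive.

Olive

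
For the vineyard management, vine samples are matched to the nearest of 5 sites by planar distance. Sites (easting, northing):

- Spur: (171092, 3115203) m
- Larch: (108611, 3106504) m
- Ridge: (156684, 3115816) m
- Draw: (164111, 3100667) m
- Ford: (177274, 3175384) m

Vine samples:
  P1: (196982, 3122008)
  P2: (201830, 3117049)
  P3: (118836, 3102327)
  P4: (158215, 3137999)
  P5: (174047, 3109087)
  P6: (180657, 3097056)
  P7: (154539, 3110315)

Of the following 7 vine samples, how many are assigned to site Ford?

P1 → Spur
P2 → Spur
P3 → Larch
P4 → Ridge
P5 → Spur
P6 → Draw
P7 → Ridge
0 of the 7 go to Ford.

0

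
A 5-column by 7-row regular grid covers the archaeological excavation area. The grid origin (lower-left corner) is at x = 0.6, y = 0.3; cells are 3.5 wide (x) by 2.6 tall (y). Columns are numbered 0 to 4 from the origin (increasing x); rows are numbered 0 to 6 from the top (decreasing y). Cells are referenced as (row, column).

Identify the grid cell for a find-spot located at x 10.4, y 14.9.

(1, 2)

Column index: ⌊(10.4 − 0.6) / 3.5⌋ = ⌊2.800⌋ = 2
Row offset from origin: ⌊(14.9 − 0.3) / 2.6⌋ = ⌊5.615⌋ = 5 → row 1 (counted from top)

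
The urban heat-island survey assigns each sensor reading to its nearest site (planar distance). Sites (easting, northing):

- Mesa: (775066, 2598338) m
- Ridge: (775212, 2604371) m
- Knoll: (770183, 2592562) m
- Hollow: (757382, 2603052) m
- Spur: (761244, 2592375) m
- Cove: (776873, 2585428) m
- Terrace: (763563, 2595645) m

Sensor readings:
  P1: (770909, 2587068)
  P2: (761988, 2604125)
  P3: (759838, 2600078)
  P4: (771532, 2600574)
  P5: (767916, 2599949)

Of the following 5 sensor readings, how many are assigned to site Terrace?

P1 → Knoll
P2 → Hollow
P3 → Hollow
P4 → Mesa
P5 → Terrace
1 of the 5 goes to Terrace.

1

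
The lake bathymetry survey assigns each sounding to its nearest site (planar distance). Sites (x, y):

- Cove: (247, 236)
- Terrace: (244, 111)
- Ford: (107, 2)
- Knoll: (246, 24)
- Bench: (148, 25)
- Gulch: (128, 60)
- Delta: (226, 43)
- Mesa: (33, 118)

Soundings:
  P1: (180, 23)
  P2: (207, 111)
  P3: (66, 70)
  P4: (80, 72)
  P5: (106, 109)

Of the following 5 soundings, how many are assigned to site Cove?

0

P1 → Bench
P2 → Terrace
P3 → Mesa
P4 → Gulch
P5 → Gulch
0 of the 5 go to Cove.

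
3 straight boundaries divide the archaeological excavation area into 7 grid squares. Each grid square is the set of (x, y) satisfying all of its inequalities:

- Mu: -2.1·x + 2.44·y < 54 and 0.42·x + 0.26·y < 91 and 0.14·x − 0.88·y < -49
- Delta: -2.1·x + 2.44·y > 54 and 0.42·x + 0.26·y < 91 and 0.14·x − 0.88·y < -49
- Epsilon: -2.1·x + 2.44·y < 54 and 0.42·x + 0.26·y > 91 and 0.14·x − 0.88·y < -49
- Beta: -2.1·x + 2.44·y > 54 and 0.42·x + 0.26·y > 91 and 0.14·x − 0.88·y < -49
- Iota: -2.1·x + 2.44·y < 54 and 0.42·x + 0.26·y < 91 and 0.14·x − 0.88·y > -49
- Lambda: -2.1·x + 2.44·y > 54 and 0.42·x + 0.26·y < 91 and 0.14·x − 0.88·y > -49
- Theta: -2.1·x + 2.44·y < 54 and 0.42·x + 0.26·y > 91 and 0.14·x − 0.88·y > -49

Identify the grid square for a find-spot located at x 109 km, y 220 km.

-2.1·109 + 2.44·220 = 307.900, which is > 54
0.42·109 + 0.26·220 = 102.980, which is > 91
0.14·109 − 0.88·220 = -178.340, which is < -49
This sign pattern matches Beta.

Beta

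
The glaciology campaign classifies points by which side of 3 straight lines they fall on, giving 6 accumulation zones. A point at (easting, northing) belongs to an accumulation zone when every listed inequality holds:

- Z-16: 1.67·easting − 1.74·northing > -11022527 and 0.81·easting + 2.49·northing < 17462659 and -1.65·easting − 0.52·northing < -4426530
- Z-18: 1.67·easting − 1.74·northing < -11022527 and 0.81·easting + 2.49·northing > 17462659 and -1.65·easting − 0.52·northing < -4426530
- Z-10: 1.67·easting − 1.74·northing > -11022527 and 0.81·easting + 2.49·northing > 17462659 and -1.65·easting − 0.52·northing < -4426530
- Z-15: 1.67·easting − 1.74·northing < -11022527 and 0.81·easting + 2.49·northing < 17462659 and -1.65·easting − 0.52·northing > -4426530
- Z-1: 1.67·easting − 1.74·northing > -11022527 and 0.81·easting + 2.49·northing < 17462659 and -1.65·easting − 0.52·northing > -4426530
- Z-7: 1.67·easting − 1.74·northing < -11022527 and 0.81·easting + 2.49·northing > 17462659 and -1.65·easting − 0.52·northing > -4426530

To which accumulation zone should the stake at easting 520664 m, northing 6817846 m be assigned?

1.67·520664 − 1.74·6817846 = -10993543.160, which is > -11022527
0.81·520664 + 2.49·6817846 = 17398174.380, which is < 17462659
-1.65·520664 − 0.52·6817846 = -4404375.520, which is > -4426530
This sign pattern matches Z-1.

Z-1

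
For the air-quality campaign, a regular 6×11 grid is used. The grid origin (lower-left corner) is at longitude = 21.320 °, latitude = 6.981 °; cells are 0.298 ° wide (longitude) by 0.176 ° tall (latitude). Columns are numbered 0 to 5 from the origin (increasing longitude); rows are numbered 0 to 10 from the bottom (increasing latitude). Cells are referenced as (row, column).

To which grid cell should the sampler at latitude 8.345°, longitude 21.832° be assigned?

(7, 1)

Column index: ⌊(21.832 − 21.320) / 0.298⌋ = ⌊1.718⌋ = 1
Row offset from origin: ⌊(8.345 − 6.981) / 0.176⌋ = ⌊7.750⌋ = 7 → row 7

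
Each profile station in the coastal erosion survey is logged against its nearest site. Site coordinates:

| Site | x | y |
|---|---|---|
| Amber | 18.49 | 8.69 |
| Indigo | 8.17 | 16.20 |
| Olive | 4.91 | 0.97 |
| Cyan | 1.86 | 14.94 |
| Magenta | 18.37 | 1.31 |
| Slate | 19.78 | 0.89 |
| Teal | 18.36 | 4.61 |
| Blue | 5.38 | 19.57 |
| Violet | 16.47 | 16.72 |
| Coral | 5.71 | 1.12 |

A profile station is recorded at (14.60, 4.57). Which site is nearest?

Squared distances to each site:
Amber: 32.106; Indigo: 176.602; Olive: 106.856; Cyan: 269.844; Magenta: 24.841; Slate: 40.375; Teal: 14.139; Blue: 310.008; Violet: 151.119; Coral: 90.935.
Minimum at Teal.

Teal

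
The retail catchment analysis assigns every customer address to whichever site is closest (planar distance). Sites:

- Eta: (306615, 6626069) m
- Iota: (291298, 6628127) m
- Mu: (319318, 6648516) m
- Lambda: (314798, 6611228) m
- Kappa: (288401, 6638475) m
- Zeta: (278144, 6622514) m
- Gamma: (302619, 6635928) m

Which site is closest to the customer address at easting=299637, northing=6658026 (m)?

Squared distances to each site:
Eta: 1069942333.000; Iota: 963489122.000; Mu: 477781861.000; Lambda: 2419908725.000; Kappa: 508489297.000; Zeta: 1723051193.000; Gamma: 497213928.000.
Minimum at Mu.

Mu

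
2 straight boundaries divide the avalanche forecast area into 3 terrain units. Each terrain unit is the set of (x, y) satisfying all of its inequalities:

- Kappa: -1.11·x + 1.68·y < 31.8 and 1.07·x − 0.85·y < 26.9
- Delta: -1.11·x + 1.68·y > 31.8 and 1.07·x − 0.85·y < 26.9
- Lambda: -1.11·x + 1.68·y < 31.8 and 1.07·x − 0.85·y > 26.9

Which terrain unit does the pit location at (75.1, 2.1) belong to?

-1.11·75.1 + 1.68·2.1 = -79.833, which is < 31.8
1.07·75.1 − 0.85·2.1 = 78.572, which is > 26.9
This sign pattern matches Lambda.

Lambda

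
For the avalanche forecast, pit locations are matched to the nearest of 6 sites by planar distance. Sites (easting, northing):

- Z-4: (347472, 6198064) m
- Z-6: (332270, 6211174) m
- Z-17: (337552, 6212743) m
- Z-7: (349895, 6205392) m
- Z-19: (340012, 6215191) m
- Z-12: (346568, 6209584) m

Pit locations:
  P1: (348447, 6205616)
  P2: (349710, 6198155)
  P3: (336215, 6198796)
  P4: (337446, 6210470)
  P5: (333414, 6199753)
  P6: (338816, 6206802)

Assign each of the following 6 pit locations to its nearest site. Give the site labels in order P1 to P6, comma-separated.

Z-7, Z-4, Z-4, Z-17, Z-6, Z-17

P1 → Z-7 (d²=2146880.00)
P2 → Z-4 (d²=5016925.00)
P3 → Z-4 (d²=127255873.00)
P4 → Z-17 (d²=5177765.00)
P5 → Z-6 (d²=131747977.00)
P6 → Z-17 (d²=36893177.00)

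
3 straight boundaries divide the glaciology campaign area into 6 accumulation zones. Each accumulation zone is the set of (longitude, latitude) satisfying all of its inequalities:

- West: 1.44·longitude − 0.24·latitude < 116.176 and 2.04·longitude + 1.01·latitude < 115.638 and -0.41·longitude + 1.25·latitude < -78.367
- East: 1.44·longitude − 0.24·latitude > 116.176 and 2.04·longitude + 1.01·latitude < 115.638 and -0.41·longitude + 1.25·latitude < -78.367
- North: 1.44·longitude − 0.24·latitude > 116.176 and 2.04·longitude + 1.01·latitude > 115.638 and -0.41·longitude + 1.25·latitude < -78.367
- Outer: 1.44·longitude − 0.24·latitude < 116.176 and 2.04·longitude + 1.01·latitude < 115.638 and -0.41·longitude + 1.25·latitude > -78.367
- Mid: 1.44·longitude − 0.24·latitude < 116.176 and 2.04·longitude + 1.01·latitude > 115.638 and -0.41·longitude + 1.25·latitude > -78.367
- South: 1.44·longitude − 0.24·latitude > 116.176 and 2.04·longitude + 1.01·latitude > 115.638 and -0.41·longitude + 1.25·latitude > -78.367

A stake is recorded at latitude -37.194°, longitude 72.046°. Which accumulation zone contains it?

1.44·72.046 − 0.24·-37.194 = 112.673, which is < 116.176
2.04·72.046 + 1.01·-37.194 = 109.408, which is < 115.638
-0.41·72.046 + 1.25·-37.194 = -76.031, which is > -78.367
This sign pattern matches Outer.

Outer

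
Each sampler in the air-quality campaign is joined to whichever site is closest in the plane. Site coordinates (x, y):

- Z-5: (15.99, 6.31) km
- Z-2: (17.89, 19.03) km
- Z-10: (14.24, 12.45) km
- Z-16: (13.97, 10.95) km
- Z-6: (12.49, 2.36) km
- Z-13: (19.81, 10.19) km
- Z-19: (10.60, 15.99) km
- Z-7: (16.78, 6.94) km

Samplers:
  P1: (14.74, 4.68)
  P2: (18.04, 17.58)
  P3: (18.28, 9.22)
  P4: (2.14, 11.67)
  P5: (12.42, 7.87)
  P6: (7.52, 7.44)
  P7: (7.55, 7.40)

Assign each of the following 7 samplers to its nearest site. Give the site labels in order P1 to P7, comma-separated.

Z-5, Z-2, Z-13, Z-19, Z-16, Z-6, Z-6

P1 → Z-5 (d²=4.22)
P2 → Z-2 (d²=2.13)
P3 → Z-13 (d²=3.28)
P4 → Z-19 (d²=90.23)
P5 → Z-16 (d²=11.89)
P6 → Z-6 (d²=50.51)
P7 → Z-6 (d²=49.81)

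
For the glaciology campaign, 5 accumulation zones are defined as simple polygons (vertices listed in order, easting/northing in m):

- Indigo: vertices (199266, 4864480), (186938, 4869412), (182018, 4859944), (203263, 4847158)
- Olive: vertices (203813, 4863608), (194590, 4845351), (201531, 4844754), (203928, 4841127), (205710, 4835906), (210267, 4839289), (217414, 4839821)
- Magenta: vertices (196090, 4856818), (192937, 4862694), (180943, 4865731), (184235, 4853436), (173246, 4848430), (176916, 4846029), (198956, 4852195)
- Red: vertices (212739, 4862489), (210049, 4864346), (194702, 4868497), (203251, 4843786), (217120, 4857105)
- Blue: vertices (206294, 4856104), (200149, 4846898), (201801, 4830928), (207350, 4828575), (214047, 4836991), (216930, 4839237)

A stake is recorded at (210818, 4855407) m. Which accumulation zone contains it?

Cast a ray rightward from (210818, 4855407). For each polygon, the edges (by vertex number in listed order) whose endpoints lie on opposite sides of northing = 4855407, where each meets that height, and whether that is right or left of the point:
Indigo: 3–4 at easting≈189556.6 (left), 4–1 at easting≈201359.6 (left) → 0 crossings.
Olive: 1–2 at easting≈199670.1 (left), 7–1 at easting≈208502.2 (left) → 0 crossings.
Magenta: 3–4 at easting≈183707.3 (left), 7–1 at easting≈196964.7 (left) → 0 crossings.
Red: 3–4 at easting≈199230.6 (left), 4–5 at easting≈215351.9 (right) → 1 crossing.
Blue: 1–2 at easting≈205828.8 (left), 6–1 at easting≈206733.5 (left) → 0 crossings.
Only Red has an odd count, so the point is inside Red.

Red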